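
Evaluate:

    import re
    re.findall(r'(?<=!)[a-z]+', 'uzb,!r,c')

['r']

Lookahead/lookbehind check context without consuming it, so the matched span excludes the asserted characters.
Matches: at [5:6] → 'r'.
`findall` yields the raw match text (1 of them) because the pattern has no groups.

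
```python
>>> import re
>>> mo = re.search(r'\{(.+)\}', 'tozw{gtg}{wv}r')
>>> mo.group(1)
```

'gtg}{wv'

The match spans [4:13] → '{gtg}{wv}'.
Captured: group 1 = 'gtg}{wv'.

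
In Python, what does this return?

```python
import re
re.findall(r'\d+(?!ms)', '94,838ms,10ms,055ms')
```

['94', '83', '1', '05']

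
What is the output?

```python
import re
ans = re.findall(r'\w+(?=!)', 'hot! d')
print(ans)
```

['hot']

The `(?=…)`/`(?<=…)` assertion just peeks at neighbouring text; it doesn't advance the match position.
Walking the string: at [0:3] → 'hot'.
Since nothing is captured, `findall` lists the 1 matched substring directly.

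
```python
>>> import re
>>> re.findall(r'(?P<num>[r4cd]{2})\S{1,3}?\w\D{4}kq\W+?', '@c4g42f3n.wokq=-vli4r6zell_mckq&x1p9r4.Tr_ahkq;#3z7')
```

Pattern: exactly 2 of one of [r4cd] (captured as 'num'); then 1 to 3 of a non-whitespace character (lazy), then a word character, then exactly 4 of a non-digit; then the literal 'kq', then one or more of a non-word character (lazy).
Scanning left to right: at [19:32] match '4r6zell_mckq&', group 1 = '4r'; at [36:47] match 'r4.Tr_ahkq;', group 1 = 'r4'.
`findall` collects group 1 from each match (2 total).

['4r', 'r4']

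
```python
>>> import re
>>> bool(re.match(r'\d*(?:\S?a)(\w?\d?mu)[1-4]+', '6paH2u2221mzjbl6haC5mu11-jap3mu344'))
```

`match` is anchored at position 0; if the pattern doesn't fit there, it returns None.
Here the pattern fails at index 0, so the call returns None, and `bool(None)` is False.

False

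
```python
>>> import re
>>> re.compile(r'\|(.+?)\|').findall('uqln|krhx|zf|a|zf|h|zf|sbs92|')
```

['krhx', 'a', 'h', 'sbs92']

Matches: at [4:10] match '|krhx|', group 1 = 'krhx'; at [12:15] match '|a|', group 1 = 'a'; at [17:20] match '|h|', group 1 = 'h'; at [22:29] match '|sbs92|', group 1 = 'sbs92'.
With a single group, `findall` returns only what that group captured — 4 items.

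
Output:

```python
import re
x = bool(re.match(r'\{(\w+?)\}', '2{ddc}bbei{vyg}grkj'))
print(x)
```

False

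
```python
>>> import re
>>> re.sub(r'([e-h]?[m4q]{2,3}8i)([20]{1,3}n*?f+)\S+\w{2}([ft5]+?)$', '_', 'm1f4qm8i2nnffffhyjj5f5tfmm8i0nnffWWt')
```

Pattern: optionally a character in [e-h], then 2 to 3 of one of [m4q], then the literal '8i' (captured); then 1 to 3 of one of [20], then zero or more of the literal 'n' (lazy), then one or more of the literal 'f' (captured); then one or more of a non-whitespace character, then exactly 2 of a word character; then one or more of one of [ft5] (lazy) (captured); then anchored at the end.
Matches: at [2:36] → 'f4qm8i2nnffffhyjj5f5tfmm8i0nnffWWt'.
Every occurrence is swapped for '_'.

'm1_'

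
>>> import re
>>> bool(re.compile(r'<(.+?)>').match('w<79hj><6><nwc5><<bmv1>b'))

`re.match` won't scan ahead — the pattern has to work from the very first character.
Here the pattern fails at index 0, so the call returns None, and `bool(None)` is False.

False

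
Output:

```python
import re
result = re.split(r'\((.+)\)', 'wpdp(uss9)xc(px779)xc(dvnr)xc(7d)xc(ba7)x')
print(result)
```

Matches to split on: at [4:40] → '(uss9)xc(px779)xc(dvnr)xc(7d)xc(ba7)'.
Because the pattern has a capturing group, `split` also inserts each captured text between the pieces.

['wpdp', 'uss9)xc(px779)xc(dvnr)xc(7d)xc(ba7', 'x']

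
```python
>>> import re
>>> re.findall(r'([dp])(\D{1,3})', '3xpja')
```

This matches one of [dp] (captured); then 1 to 3 of a non-digit (captured).
Scanning left to right: at [2:5] match 'pja', groups = ('p', 'ja').
`findall` packs the 2 group values into a tuple for every match.

[('p', 'ja')]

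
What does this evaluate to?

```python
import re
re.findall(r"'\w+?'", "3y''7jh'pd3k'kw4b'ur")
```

["'7jh'", "'kw4b'"]

Walking the string: at [3:8] → "'7jh'"; at [12:18] → "'kw4b'".
Since nothing is captured, `findall` lists the 2 matched substrings directly.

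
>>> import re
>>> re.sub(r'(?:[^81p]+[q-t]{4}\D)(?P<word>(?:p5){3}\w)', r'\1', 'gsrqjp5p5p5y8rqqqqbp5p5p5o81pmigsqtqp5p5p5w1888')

'gsrqjp5p5p5y8p5p5p5o81pmigsqtqp5p5p5w1888'

The pattern matches one or more of any character except [81p], then exactly 4 of a character in [q-t], then a non-digit (non-capturing group); then the literal 'p5' repeated 3 times, then a word character (captured as 'word').
Matches: at [13:26] → 'rqqqqbp5p5p5o'.
Each match is replaced using the text its own group 1 captured.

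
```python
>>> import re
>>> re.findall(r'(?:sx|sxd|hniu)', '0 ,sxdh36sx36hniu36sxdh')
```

`|` is ordered: at each position the engine commits to the first alternative that works.
Walking the string: at [3:5] → 'sx'; at [9:11] → 'sx'; at [13:17] → 'hniu'; at [19:21] → 'sx'.
Since nothing is captured, `findall` lists the 4 matched substrings directly.

['sx', 'sx', 'hniu', 'sx']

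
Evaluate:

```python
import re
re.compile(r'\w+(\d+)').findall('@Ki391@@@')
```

['1']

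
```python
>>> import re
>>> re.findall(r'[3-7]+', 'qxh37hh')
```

['37']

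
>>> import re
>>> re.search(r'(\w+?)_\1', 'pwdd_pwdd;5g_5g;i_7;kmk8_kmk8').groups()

After group 1 captures some text, `\1` only succeeds where that same text appears again.
`re.search` scans for the first position where the pattern succeeds.
The match spans [0:9] → 'pwdd_pwdd'.
Captured: group 1 = 'pwdd'.

('pwdd',)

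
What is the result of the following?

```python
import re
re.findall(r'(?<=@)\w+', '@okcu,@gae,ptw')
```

['okcu', 'gae']

The positive lookaround only admits positions where the adjacent text matches; those characters stay outside the span.
No capturing groups, so `findall` returns the 2 full match strings.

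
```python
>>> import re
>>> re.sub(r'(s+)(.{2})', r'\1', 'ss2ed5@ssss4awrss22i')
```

'ssd5@sssswrssi'

The replacement refers to a captured group, so each match is rewritten using its own captured text.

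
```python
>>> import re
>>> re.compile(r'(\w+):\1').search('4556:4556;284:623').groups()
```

('4556',)

A backreference is literal: `\1` must see the identical characters the first group matched.
`re.search` tries every starting position until one works.
The match spans [0:9] → '4556:4556'.
Captured: group 1 = '4556'.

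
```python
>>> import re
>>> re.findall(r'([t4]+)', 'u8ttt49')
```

['ttt4']

`findall` collects group 1 from the one match (1 total).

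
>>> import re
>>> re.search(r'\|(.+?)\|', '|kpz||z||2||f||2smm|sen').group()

'|kpz|'

With the lazy modifier that quantifier settles for the fewest repetitions that let the rest of the pattern succeed (the atoms after it are unaffected and can still be greedy).
`re.search` scans for the first position where the pattern succeeds.
The match spans [0:5] → '|kpz|'.
Captured: group 1 = 'kpz'.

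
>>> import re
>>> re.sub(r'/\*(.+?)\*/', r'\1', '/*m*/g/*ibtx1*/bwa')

With the lazy modifier that quantifier settles for the fewest repetitions that let the rest of the pattern succeed (the atoms after it are unaffected and can still be greedy).
Matches: at [0:5] → '/*m*/'; at [6:15] → '/*ibtx1*/'.
Each match is replaced using the text its own group 1 captured.

'mgibtx1bwa'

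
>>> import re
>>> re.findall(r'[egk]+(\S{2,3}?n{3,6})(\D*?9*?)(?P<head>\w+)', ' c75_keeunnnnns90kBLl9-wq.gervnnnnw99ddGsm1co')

[('unnnnn', '', 's90kBLl9'), ('rvnnnn', '', 'w99ddGsm1co')]

The pattern matches one or more of one of [egk]; then 2 to 3 of a non-whitespace character (lazy), then 3 to 6 of a literal 'n' (captured); then zero or more of a non-digit (lazy), then zero or more of the literal '9' (lazy) (captured); then one or more of a word character (captured as 'head').
With 3 capturing groups, `findall` returns a 3-tuple per match.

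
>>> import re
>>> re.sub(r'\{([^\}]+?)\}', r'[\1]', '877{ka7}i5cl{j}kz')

The replacement refers to a captured group, so each match is rewritten using its own captured text.

'877[ka7]i5cl[j]kz'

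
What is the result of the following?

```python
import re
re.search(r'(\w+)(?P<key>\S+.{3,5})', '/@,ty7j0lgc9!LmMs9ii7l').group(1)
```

'ty7j0lgc9'

This matches one or more of a word character (captured); then one or more of a non-whitespace character, then 3 to 5 of any character (captured as 'key').
Unlike `match`, `search` isn't anchored — it looks for the pattern anywhere in the string.
The match spans [3:22] → 'ty7j0lgc9!LmMs9ii7l'.
Captured: group 1 = 'ty7j0lgc9', group 2 = '!LmMs9ii7l'.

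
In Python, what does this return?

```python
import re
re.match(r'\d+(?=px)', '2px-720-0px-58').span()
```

The `(?=…)`/`(?<=…)` assertion just peeks at neighbouring text; it doesn't advance the match position.
With `match`, the pattern is implicitly anchored at the beginning.
The match spans [0:1] → '2'.

(0, 1)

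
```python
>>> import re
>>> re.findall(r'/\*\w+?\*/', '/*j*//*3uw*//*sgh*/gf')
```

['/*j*/', '/*3uw*/', '/*sgh*/']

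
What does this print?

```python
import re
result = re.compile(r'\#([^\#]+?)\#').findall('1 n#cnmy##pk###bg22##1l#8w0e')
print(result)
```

['cnmy', 'pk', 'bg22', '1l']

One capturing group, so `findall` returns just the captured substring from each match — 4 in all.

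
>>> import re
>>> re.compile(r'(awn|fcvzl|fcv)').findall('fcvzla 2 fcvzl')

['fcvzl', 'fcvzl']

The regex engine tests alternatives in the order written; an earlier branch that matches wins even if a later one would match more.
Because there's exactly one group, `findall` drops the full match and keeps group 1 from each hit.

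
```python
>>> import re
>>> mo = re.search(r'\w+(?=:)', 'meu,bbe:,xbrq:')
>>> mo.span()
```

(4, 7)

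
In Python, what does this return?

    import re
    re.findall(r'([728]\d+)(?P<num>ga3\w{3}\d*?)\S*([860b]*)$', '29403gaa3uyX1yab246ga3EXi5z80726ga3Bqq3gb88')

[('246', 'ga3EXi', '')]

Pattern: one of [728], then one or more of a digit (captured); then the literal 'ga3', then exactly 3 of a word character, then zero or more of a digit (lazy) (captured as 'num'); then zero or more of a non-whitespace character; then zero or more of one of [860b] (captured); then anchored at the end.
With the lazy modifier that quantifier settles for the fewest repetitions that let the rest of the pattern succeed (the atoms after it are unaffected and can still be greedy).
Matches: at [16:43] match '246ga3EXi5z80726ga3Bqq3gb88', groups = ('246', 'ga3EXi', '').
`findall` packs the 3 group values into a tuple for every match.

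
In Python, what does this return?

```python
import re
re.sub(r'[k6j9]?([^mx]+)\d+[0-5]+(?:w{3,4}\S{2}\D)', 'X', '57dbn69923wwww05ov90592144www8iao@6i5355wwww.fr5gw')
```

'X5gw'

The pattern matches optionally one of [k6j9]; then one or more of any character except [mx] (captured); then one or more of a digit, then one or more of a character in [0-5]; then 3 to 4 of a literal 'w', then exactly 2 of a non-whitespace character, then a non-digit (non-capturing group).
`sub` substitutes 'X' at each match site.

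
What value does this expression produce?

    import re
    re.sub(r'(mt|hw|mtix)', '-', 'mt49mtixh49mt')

'-49-ixh49-'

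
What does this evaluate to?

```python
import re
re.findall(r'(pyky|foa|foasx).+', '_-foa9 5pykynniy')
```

['foa']

With a single group, `findall` returns only what that group captured — 1 item.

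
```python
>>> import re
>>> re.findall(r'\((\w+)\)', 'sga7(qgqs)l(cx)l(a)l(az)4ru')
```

['qgqs', 'cx', 'a', 'az']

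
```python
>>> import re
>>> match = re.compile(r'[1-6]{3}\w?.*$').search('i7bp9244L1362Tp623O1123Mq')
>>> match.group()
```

'244L1362Tp623O1123Mq'

This matches exactly 3 of a character in [1-6], then optionally a word character; then zero or more of any character; then anchored at the end.
Unlike `match`, `search` isn't anchored — it looks for the pattern anywhere in the string.
The match spans [5:25] → '244L1362Tp623O1123Mq'.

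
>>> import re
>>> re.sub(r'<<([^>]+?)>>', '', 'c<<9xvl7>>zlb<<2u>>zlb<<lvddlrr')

Every occurrence is swapped for ''.

'czlbzlb<<lvddlrr'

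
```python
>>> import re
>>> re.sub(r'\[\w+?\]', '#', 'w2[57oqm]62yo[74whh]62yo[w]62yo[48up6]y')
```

`sub` substitutes '#' at each match site.

'w2#62yo#62yo#62yo#y'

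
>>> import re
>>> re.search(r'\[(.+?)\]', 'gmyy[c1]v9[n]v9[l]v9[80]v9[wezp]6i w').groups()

The match spans [4:8] → '[c1]'.
Captured: group 1 = 'c1'.

('c1',)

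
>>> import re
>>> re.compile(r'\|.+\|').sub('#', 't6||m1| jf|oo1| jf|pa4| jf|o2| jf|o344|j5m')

't6#j5m'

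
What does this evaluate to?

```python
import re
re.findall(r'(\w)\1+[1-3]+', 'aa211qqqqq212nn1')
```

`\1` has to match the exact text group 1 already captured.
Scanning left to right: at [0:5] match 'aa211', group 1 = 'a'; at [5:13] match 'qqqqq212', group 1 = 'q'; at [13:16] match 'nn1', group 1 = 'n'.
With a single group, `findall` returns only what that group captured — 3 items.

['a', 'q', 'n']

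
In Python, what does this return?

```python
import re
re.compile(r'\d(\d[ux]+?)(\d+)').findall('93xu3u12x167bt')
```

[('3xu', '3'), ('2x', '167')]

Multiple groups make `findall` return tuples — one 2-tuple for each match.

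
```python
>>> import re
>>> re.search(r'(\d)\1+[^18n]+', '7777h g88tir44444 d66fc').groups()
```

('7',)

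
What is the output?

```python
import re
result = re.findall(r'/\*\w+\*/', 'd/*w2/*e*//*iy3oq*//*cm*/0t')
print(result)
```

Matches: at [5:10] → '/*e*/'; at [10:19] → '/*iy3oq*/'; at [19:25] → '/*cm*/'.
Since nothing is captured, `findall` lists the 3 matched substrings directly.

['/*e*/', '/*iy3oq*/', '/*cm*/']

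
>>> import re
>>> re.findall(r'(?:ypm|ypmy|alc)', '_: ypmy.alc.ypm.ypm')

Alternation tries branches left to right and keeps the first one that lets the overall match succeed at that position.
Matches: at [3:6] → 'ypm'; at [8:11] → 'alc'; at [12:15] → 'ypm'; at [16:19] → 'ypm'.
`findall` yields the raw match text (4 of them) because the pattern has no groups.

['ypm', 'alc', 'ypm', 'ypm']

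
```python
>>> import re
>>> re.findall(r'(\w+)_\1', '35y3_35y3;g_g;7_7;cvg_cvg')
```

['35y3', 'g', '7', 'cvg']

`\1` has to match the exact text group 1 already captured.
`findall` collects group 1 from each match (4 total).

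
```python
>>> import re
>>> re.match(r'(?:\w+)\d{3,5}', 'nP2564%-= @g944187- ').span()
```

(0, 6)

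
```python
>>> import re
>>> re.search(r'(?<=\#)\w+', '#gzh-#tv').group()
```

'gzh'

The `(?=…)`/`(?<=…)` assertion just peeks at neighbouring text; it doesn't advance the match position.
The match spans [1:4] → 'gzh'.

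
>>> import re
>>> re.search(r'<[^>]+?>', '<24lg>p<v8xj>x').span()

(0, 6)

`re.search` scans for the first position where the pattern succeeds.
The match spans [0:6] → '<24lg>'.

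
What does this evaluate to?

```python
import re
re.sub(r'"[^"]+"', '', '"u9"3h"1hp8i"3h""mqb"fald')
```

Matches: at [0:4] → '"u9"'; at [6:13] → '"1hp8i"'; at [16:21] → '"mqb"'.
`sub` substitutes '' at each match site.

'3h3h"fald'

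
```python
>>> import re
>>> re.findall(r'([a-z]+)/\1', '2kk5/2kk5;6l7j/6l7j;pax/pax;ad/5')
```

A backreference is literal: `\1` must see the identical characters the first group matched.
Walking the string: at [20:27] match 'pax/pax', group 1 = 'pax'.
`findall` collects group 1 from the one match (1 total).

['pax']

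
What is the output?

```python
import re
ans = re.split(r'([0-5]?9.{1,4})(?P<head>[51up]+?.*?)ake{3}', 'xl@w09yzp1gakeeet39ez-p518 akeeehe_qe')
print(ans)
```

Pattern: optionally a character in [0-5], then the literal '9', then 1 to 4 of any character (captured); then one or more of one of [51up] (lazy), then zero or more of any character (lazy) (captured as 'head'); then the literal 'ak', then exactly 3 of a literal 'e'.
The `?` after the quantifier makes it lazy — it takes as little as possible before letting the rest of the pattern try.
Matches to split on: at [4:16] → '09yzp1gakeee'; at [17:32] → '39ez-p518 akeee'.
Because the pattern has a capturing group, `split` also inserts each captured text between the pieces.

['xl@w', '09yzp', '1g', 't', '39ez-p', '518 ', 'he_qe']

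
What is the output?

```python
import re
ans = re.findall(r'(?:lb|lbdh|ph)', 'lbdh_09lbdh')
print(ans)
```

['lb', 'lb']

Branches in `(...|...)` are attempted left-to-right; the first branch that allows the whole pattern to succeed is taken.
No capturing groups, so `findall` returns the 2 full match strings.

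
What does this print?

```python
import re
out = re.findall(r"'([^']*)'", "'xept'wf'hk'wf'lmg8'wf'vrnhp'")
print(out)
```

Because there's exactly one group, `findall` drops the full match and keeps group 1 from each hit.

['xept', 'hk', 'lmg8', 'vrnhp']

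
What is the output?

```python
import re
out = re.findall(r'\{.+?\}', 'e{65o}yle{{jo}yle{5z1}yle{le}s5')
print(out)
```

Since nothing is captured, `findall` lists the 4 matched substrings directly.

['{65o}', '{{jo}', '{5z1}', '{le}']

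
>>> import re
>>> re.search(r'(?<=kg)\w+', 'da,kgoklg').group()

'oklg'

The `(?=…)`/`(?<=…)` assertion just peeks at neighbouring text; it doesn't advance the match position.
`search` walks the string left to right and returns the first match it finds.
The match spans [5:9] → 'oklg'.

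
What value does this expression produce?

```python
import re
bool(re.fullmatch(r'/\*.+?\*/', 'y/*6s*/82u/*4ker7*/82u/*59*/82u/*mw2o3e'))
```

False

For `fullmatch`, every character of the input must be accounted for by the pattern.
Here the pattern can't cover the whole string, so the call returns None, and `bool(None)` is False.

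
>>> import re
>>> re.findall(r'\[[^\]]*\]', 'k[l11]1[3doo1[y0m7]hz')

Walking the string: at [1:6] → '[l11]'; at [7:19] → '[3doo1[y0m7]'.
`findall` yields the raw match text (2 of them) because the pattern has no groups.

['[l11]', '[3doo1[y0m7]']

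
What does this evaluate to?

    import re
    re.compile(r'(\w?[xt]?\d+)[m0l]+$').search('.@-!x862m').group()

'x862m'

The pattern matches optionally a word character, then optionally one of [xt], then one or more of a digit (captured); then one or more of one of [m0l]; then anchored at the end.
Unlike `match`, `search` isn't anchored — it looks for the pattern anywhere in the string.
The match spans [4:9] → 'x862m'.
Captured: group 1 = 'x862'.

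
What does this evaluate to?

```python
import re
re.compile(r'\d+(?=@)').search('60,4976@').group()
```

'4976'

Because the assertion is zero-width, the text it checks is not consumed and won't appear in the result.
`re.search` tries every starting position until one works.
The match spans [3:7] → '4976'.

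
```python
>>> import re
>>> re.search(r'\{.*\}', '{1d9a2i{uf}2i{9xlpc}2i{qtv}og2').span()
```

(0, 27)

The match spans [0:27] → '{1d9a2i{uf}2i{9xlpc}2i{qtv}'.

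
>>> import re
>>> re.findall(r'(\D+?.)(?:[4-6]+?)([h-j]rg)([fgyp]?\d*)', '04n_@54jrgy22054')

With the lazy modifier that quantifier settles for the fewest repetitions that let the rest of the pattern succeed (the atoms after it are unaffected and can still be greedy).
3 groups means the one result is a tuple of 3 captured strings — 1 here.

[('n_@', 'jrg', 'y22054')]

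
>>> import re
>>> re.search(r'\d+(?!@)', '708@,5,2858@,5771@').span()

(0, 2)

A negative assertion filters positions out without eating any characters.
`re.search` scans for the first position where the pattern succeeds.
The match spans [0:2] → '70'.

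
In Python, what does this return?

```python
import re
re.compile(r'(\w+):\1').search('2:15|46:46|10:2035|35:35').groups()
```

('46',)

`\1` has to match the exact text group 1 already captured.
`re.search` tries every starting position until one works.
The match spans [5:10] → '46:46'.
Captured: group 1 = '46'.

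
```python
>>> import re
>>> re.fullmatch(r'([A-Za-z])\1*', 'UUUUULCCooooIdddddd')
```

None

A backreference is literal: `\1` must see the identical characters the first group matched.
`re.fullmatch` is like wrapping the pattern in `^…$` (in single-line mode).
Here the pattern can't cover the whole string, so the call returns None.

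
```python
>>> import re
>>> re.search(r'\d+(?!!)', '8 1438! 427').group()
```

A negative assertion filters positions out without eating any characters.
Unlike `match`, `search` isn't anchored — it looks for the pattern anywhere in the string.
The match spans [0:1] → '8'.

'8'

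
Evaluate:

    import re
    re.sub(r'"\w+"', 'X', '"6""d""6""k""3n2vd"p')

'XXXXXp'

Matches: at [0:3] → '"6"'; at [3:6] → '"d"'; at [6:9] → '"6"'; at [9:12] → '"k"'; at [12:19] → '"3n2vd"'.
Every occurrence is swapped for 'X'.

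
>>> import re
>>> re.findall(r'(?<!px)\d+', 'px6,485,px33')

['485', '3']

`(?!…)`/`(?<!…)` only lets a position through if the neighbouring text does NOT match; no characters are consumed.
Matches: at [4:7] → '485'; at [11:12] → '3'.
No capturing groups, so `findall` returns the 2 full match strings.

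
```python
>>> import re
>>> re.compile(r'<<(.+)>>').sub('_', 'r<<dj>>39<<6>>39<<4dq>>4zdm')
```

'r_4zdm'

Matches: at [1:23] → '<<dj>>39<<6>>39<<4dq>>'.
`sub` substitutes '_' at each match site.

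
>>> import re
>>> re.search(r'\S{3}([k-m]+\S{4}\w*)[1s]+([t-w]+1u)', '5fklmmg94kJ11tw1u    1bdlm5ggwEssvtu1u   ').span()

This matches exactly 3 of a non-whitespace character; then one or more of a character in [k-m], then exactly 4 of a non-whitespace character, then zero or more of a word character (captured); then one or more of one of [1s]; then one or more of a character in [t-w], then the literal '1u' (captured).
Unlike `match`, `search` isn't anchored — it looks for the pattern anywhere in the string.
The match spans [0:17] → '5fklmmg94kJ11tw1u'.
Captured: group 1 = 'lmmg94kJ1', group 2 = 'tw1u'.

(0, 17)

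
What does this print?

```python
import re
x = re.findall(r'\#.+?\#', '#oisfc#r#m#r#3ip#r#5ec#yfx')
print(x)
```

With the lazy modifier that quantifier settles for the fewest repetitions that let the rest of the pattern succeed (the atoms after it are unaffected and can still be greedy).
Matches: at [0:7] → '#oisfc#'; at [8:11] → '#m#'; at [12:17] → '#3ip#'; at [18:23] → '#5ec#'.
`findall` yields the raw match text (4 of them) because the pattern has no groups.

['#oisfc#', '#m#', '#3ip#', '#5ec#']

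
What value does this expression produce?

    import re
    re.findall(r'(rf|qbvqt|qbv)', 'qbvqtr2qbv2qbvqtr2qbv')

['qbvqt', 'qbv', 'qbvqt', 'qbv']

`|` is ordered: at each position the engine commits to the first alternative that works.
Matches: at [0:5] match 'qbvqt', group 1 = 'qbvqt'; at [7:10] match 'qbv', group 1 = 'qbv'; at [11:16] match 'qbvqt', group 1 = 'qbvqt'; at [18:21] match 'qbv', group 1 = 'qbv'.
Because there's exactly one group, `findall` drops the full match and keeps group 1 from each hit.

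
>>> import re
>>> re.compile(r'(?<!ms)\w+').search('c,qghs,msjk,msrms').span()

(0, 1)

A negative assertion filters positions out without eating any characters.
Unlike `match`, `search` isn't anchored — it looks for the pattern anywhere in the string.
The match spans [0:1] → 'c'.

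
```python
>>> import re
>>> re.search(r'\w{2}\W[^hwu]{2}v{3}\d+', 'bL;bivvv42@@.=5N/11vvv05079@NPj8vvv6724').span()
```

(0, 10)

Pattern: exactly 2 of a word character, then a non-word character; then exactly 2 of any character except [hwu], then exactly 3 of the literal 'v'; then one or more of a digit.
The match spans [0:10] → 'bL;bivvv42'.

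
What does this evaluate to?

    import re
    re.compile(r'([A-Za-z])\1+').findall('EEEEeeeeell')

A backreference is literal: `\1` must see the identical characters the first group matched.
One capturing group, so `findall` returns just the captured substring from each match — 3 in all.

['E', 'e', 'l']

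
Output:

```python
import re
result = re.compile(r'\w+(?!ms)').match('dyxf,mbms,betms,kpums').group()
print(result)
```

dyxf

The negative lookaround is zero-width — it rules out positions where the adjacent text would match, without consuming anything.
`match` is anchored at position 0; if the pattern doesn't fit there, it returns None.
The match spans [0:4] → 'dyxf'.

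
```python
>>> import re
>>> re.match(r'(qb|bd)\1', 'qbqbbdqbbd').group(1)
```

'qb'

The match spans [0:4] → 'qbqb'.
Captured: group 1 = 'qb'.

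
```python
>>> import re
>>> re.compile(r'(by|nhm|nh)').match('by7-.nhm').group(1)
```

'by'

`re.match` won't scan ahead — the pattern has to work from the very first character.
The match spans [0:2] → 'by'.
Captured: group 1 = 'by'.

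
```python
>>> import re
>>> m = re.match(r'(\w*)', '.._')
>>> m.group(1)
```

''

Pattern: zero or more of a word character (captured).
`re.match` only tries the pattern at the start of the string.
The match spans [0:0] → ''.
Captured: group 1 = ''.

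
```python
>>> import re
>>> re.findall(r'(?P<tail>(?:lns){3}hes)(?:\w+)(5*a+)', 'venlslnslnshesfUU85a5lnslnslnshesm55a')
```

[('lnslnslnshes', 'a')]

Pattern: the literal 'lns' repeated 3 times, then the literal 'hes' (captured as 'tail'); then one or more of a word character (non-capturing group); then zero or more of the literal '5', then one or more of a literal 'a' (captured).
`findall` packs the 2 group values into a tuple for every match.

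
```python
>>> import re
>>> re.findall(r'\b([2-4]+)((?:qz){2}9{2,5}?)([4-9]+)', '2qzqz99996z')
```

A non-greedy quantifier consumes as few characters as it can — just enough that the remainder of the pattern still matches from where it stops; whatever follows it matches normally.
`findall` packs the 3 group values into a tuple for every match.

[('2', 'qzqz99', '996')]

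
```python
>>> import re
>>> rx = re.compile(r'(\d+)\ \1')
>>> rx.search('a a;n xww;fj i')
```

None

A backreference is literal: `\1` must see the identical characters the first group matched.
`re.search` scans for the first position where the pattern succeeds.
Here nothing in the string fits, so the call returns None.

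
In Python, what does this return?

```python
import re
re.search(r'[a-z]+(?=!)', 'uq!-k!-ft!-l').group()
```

'uq'

The lookaround is zero-width — it requires the adjacent text to match without consuming it, so the asserted text isn't part of the match.
`search` walks the string left to right and returns the first match it finds.
The match spans [0:2] → 'uq'.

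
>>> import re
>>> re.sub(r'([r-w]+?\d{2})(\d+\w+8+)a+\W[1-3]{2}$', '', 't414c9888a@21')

''

This matches one or more of a character in [r-w] (lazy), then exactly 2 of a digit (captured); then one or more of a digit, then one or more of a word character, then one or more of the literal '8' (captured); then one or more of the literal 'a', then a non-word character, then exactly 2 of a character in [1-3]; then anchored at the end.
Matches: at [0:13] → 't414c9888a@21'.
`sub` substitutes '' at each match site.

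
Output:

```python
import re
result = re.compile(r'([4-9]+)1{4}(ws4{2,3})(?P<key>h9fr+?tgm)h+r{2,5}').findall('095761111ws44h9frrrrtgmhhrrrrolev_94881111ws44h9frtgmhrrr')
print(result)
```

`findall` packs the 3 group values into a tuple for every match.

[('9576', 'ws44', 'h9frrrrtgm'), ('9488', 'ws44', 'h9frtgm')]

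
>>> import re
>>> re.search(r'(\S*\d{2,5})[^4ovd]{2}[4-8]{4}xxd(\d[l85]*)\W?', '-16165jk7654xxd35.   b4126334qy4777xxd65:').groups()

The match spans [0:18] → '-16165jk7654xxd35.'.
Captured: group 1 = '-16165', group 2 = '35'.

('-16165', '35')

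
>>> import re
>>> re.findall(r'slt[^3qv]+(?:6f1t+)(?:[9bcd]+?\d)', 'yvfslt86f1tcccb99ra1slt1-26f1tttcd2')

This matches the literal 'slt', then one or more of any character except [3qv]; then the literal '6f1', then one or more of the literal 't' (non-capturing group); then one or more of one of [9bcd] (lazy), then a digit (non-capturing group).
Scanning left to right: at [3:35] → 'slt86f1tcccb99ra1slt1-26f1tttcd2'.
With no groups in the pattern, `findall` gives back each whole match — 1 here.

['slt86f1tcccb99ra1slt1-26f1tttcd2']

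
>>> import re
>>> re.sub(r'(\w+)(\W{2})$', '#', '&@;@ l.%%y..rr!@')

'&@;@ l.%%y..#'

Pattern: one or more of a word character (captured); then exactly 2 of a non-word character (captured); then anchored at the end.
Matches: at [12:16] → 'rr!@'.
`sub` substitutes '#' at each match site.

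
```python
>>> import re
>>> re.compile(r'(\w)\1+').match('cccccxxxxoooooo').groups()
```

The match spans [0:5] → 'ccccc'.
Captured: group 1 = 'c'.

('c',)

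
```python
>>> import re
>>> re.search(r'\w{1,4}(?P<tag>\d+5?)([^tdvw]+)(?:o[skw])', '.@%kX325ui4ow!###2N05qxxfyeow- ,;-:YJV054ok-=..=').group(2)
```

'ui4'

This matches 1 to 4 of a word character; then one or more of a digit, then optionally a literal '5' (captured as 'tag'); then one or more of any character except [tdvw] (captured); then the literal 'o', then one of [skw] (non-capturing group).
`re.search` scans for the first position where the pattern succeeds.
The match spans [3:13] → 'kX325ui4ow'.
Captured: group 1 = '5', group 2 = 'ui4'.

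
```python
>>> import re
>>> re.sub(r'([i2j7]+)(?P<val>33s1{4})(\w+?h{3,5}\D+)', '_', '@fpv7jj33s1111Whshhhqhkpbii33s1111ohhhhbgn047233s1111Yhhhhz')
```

'@fpv_33s1111ohhhhbgn04_'

The pattern matches one or more of one of [i2j7] (captured); then the literal '33s', then exactly 4 of the literal '1' (captured as 'val'); then one or more of a word character (lazy), then 3 to 5 of the literal 'h', then one or more of a non-digit (captured).
Because the quantifier is non-greedy, it stops expanding at the earliest point where the rest of the pattern can succeed.
Matches: at [4:27] → '7jj33s1111Whshhhqhkpbii'; at [44:59] → '7233s1111Yhhhhz'.
`sub` substitutes '_' at each match site.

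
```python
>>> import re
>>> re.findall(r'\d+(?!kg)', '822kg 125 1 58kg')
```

['82', '125', '1', '5']

A negative assertion filters positions out without eating any characters.
Matches: at [0:2] → '82'; at [6:9] → '125'; at [10:11] → '1'; at [12:13] → '5'.
No capturing groups, so `findall` returns the 4 full match strings.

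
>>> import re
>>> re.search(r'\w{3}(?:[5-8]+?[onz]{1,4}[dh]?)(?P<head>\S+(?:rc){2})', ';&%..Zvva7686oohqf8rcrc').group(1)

The pattern matches exactly 3 of a word character; then one or more of a character in [5-8] (lazy), then 1 to 4 of one of [onz], then optionally one of [dh] (non-capturing group); then one or more of a non-whitespace character, then the literal 'rc' repeated 2 times (captured as 'head').
`search` walks the string left to right and returns the first match it finds.
The match spans [6:23] → 'vva7686oohqf8rcrc'.
Captured: group 1 = 'qf8rcrc'.

'qf8rcrc'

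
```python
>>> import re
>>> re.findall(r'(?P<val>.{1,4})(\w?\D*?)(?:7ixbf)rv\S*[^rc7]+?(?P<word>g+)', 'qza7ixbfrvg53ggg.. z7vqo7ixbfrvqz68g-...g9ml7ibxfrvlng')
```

[('qza', '', 'g'), ('.. z', '7vqo', 'g')]

With 3 capturing groups, `findall` returns a 3-tuple per match.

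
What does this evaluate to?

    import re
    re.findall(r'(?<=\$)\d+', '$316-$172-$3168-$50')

['316', '172', '3168', '50']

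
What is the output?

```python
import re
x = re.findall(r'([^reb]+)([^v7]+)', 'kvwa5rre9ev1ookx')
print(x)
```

[('kvwa5', 'rre9e'), ('v1ook', 'x')]

Pattern: one or more of any character except [reb] (captured); then one or more of any character except [v7] (captured).
Matches: at [0:10] match 'kvwa5rre9e', groups = ('kvwa5', 'rre9e'); at [10:16] match 'v1ookx', groups = ('v1ook', 'x').
`findall` packs the 2 group values into a tuple for every match.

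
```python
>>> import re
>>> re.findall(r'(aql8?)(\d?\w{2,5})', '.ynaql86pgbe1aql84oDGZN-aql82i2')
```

This matches the literal 'aql', then optionally a literal '8' (captured); then optionally a digit, then 2 to 5 of a word character (captured).
Scanning left to right: at [3:13] match 'aql86pgbe1', groups = ('aql8', '6pgbe1'); at [13:23] match 'aql84oDGZN', groups = ('aql8', '4oDGZN'); at [24:31] match 'aql82i2', groups = ('aql8', '2i2').
`findall` packs the 2 group values into a tuple for every match.

[('aql8', '6pgbe1'), ('aql8', '4oDGZN'), ('aql8', '2i2')]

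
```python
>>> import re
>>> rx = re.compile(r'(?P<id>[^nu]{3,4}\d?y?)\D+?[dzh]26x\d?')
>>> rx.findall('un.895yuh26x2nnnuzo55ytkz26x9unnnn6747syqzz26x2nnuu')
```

Pattern: 3 to 4 of any character except [nu], then optionally a digit, then optionally a literal 'y' (captured as 'id'); then one or more of a non-digit (lazy); then one of [dzh], then the literal '26x', then optionally a digit.
Walking the string: at [2:13] match '.895yuh26x2', group 1 = '.895y'; at [17:29] match 'zo55ytkz26x9', group 1 = 'zo55y'; at [34:47] match '6747syqzz26x2', group 1 = '6747'.
One capturing group, so `findall` returns just the captured substring from each match — 3 in all.

['.895y', 'zo55y', '6747']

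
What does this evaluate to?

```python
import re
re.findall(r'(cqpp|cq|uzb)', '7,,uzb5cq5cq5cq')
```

['uzb', 'cq', 'cq', 'cq']

Scanning left to right: at [3:6] match 'uzb', group 1 = 'uzb'; at [7:9] match 'cq', group 1 = 'cq'; at [10:12] match 'cq', group 1 = 'cq'; at [13:15] match 'cq', group 1 = 'cq'.
One capturing group, so `findall` returns just the captured substring from each match — 4 in all.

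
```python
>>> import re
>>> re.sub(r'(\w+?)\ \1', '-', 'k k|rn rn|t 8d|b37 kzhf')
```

'-|-|t 8d|b37 kzhf'

After group 1 captures some text, `\1` only succeeds where that same text appears again.
Matches: at [0:3] → 'k k'; at [4:9] → 'rn rn'.
Each match is replaced by '-'.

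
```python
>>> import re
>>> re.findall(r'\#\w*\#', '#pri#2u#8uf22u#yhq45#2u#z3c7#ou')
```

['#pri#', '#8uf22u#', '#2u#']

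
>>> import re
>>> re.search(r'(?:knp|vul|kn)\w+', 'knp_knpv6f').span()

(0, 10)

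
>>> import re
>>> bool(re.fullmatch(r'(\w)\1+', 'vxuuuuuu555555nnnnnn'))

False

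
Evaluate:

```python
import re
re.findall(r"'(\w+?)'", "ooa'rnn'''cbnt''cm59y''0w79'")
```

['rnn', 'cbnt', 'cm59y', '0w79']

Because there's exactly one group, `findall` drops the full match and keeps group 1 from each hit.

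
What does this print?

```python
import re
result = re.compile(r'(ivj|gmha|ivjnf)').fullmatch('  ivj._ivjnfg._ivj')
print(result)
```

For `fullmatch`, every character of the input must be accounted for by the pattern.
Here the string isn't matched end-to-end, so the call returns None.

None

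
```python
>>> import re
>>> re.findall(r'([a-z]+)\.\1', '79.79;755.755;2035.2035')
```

Because there's exactly one group, `findall` drops the full match and keeps group 1 from each hit.
Nothing in the string satisfies the pattern, so the list is empty.

[]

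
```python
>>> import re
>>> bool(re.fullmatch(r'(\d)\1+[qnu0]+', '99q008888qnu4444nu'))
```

`re.fullmatch` requires the pattern to consume the entire string.
Here the pattern can't cover the whole string, so the call returns None, and `bool(None)` is False.

False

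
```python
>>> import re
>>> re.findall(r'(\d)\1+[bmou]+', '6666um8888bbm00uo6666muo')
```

A backreference is literal: `\1` must see the identical characters the first group matched.
Matches: at [0:6] match '6666um', group 1 = '6'; at [6:13] match '8888bbm', group 1 = '8'; at [13:17] match '00uo', group 1 = '0'; at [17:24] match '6666muo', group 1 = '6'.
Because there's exactly one group, `findall` drops the full match and keeps group 1 from each hit.

['6', '8', '0', '6']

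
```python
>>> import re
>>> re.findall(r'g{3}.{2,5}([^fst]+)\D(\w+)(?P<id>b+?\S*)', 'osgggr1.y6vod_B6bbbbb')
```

[('vod_B6bb', 'b', 'b')]

This matches exactly 3 of a literal 'g', then 2 to 5 of any character; then one or more of any character except [fst] (captured); then a non-digit; then one or more of a word character (captured); then one or more of the literal 'b' (lazy), then zero or more of a non-whitespace character (captured as 'id').
Matches: at [2:21] match 'gggr1.y6vod_B6bbbbb', groups = ('vod_B6bb', 'b', 'b').
`findall` packs the 3 group values into a tuple for every match.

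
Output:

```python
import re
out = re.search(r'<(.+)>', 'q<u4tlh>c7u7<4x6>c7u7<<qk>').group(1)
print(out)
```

The match spans [1:26] → '<u4tlh>c7u7<4x6>c7u7<<qk>'.
Captured: group 1 = 'u4tlh>c7u7<4x6>c7u7<<qk'.

u4tlh>c7u7<4x6>c7u7<<qk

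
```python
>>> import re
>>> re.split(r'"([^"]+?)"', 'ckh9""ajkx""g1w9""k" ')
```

Matches to split on: at [5:11] → '"ajkx"'; at [11:17] → '"g1w9"'; at [17:20] → '"k"'.
Because the pattern has a capturing group, `split` also inserts each captured text between the pieces.

['ckh9"', 'ajkx', '', 'g1w9', '', 'k', ' ']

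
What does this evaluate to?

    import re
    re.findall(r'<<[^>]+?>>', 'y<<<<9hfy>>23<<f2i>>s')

['<<<<9hfy>>', '<<f2i>>']

Walking the string: at [1:11] → '<<<<9hfy>>'; at [13:20] → '<<f2i>>'.
No capturing groups, so `findall` returns the 2 full match strings.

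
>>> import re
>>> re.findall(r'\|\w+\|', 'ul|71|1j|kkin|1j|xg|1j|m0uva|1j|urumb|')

['|71|', '|kkin|', '|xg|', '|m0uva|', '|urumb|']

Walking the string: at [2:6] → '|71|'; at [8:14] → '|kkin|'; at [16:20] → '|xg|'; at [22:29] → '|m0uva|'; at [31:38] → '|urumb|'.
No capturing groups, so `findall` returns the 5 full match strings.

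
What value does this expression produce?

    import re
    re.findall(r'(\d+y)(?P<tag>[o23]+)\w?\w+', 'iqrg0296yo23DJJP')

[('0296y', 'o23')]

The pattern matches one or more of a digit, then the literal 'y' (captured); then one or more of one of [o23] (captured as 'tag'); then optionally a word character, then one or more of a word character.
Walking the string: at [4:16] match '0296yo23DJJP', groups = ('0296y', 'o23').
`findall` packs the 2 group values into a tuple for every match.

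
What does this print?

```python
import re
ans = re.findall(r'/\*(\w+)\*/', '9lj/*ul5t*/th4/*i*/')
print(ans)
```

['ul5t', 'i']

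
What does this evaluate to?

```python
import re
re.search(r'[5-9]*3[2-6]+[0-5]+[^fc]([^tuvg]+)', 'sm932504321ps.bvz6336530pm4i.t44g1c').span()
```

Pattern: zero or more of a character in [5-9], then a literal '3', then one or more of a character in [2-6]; then one or more of a character in [0-5], then any character except [fc]; then one or more of any character except [tuvg] (captured).
`re.search` tries every starting position until one works.
The match spans [2:15] → '932504321ps.b'.
Captured: group 1 = 's.b'.

(2, 15)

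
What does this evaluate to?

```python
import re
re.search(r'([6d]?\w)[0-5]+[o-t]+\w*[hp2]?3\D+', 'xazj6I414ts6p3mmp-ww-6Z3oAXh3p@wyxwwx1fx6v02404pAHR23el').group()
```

Pattern: optionally one of [6d], then a word character (captured); then one or more of a character in [0-5]; then one or more of a character in [o-t], then zero or more of a word character; then optionally one of [hp2], then the literal '3', then one or more of a non-digit.
`search` walks the string left to right and returns the first match it finds.
The match spans [4:21] → '6I414ts6p3mmp-ww-'.
Captured: group 1 = '6I'.

'6I414ts6p3mmp-ww-'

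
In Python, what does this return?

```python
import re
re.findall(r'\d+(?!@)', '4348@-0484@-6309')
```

['434', '048', '6309']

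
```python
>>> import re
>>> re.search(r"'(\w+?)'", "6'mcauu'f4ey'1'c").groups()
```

('mcauu',)

The match spans [1:8] → "'mcauu'".
Captured: group 1 = 'mcauu'.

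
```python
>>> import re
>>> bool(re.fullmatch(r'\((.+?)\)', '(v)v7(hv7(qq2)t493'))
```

False

`re.fullmatch` requires the pattern to consume the entire string.
Here the string isn't matched end-to-end, so the call returns None, and `bool(None)` is False.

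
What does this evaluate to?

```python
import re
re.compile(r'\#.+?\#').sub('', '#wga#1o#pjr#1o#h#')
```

Matches: at [0:5] → '#wga#'; at [7:12] → '#pjr#'; at [14:17] → '#h#'.
Every occurrence is swapped for ''.

'1o1o'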